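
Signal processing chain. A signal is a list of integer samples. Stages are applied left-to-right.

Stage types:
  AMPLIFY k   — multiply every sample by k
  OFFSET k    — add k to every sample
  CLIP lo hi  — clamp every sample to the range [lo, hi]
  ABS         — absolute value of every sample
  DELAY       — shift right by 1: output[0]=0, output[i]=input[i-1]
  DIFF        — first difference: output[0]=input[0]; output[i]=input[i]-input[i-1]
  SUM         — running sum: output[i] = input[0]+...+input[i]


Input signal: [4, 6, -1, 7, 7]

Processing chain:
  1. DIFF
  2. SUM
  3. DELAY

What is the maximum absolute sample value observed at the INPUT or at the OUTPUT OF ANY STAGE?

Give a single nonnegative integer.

Answer: 8

Derivation:
Input: [4, 6, -1, 7, 7] (max |s|=7)
Stage 1 (DIFF): s[0]=4, 6-4=2, -1-6=-7, 7--1=8, 7-7=0 -> [4, 2, -7, 8, 0] (max |s|=8)
Stage 2 (SUM): sum[0..0]=4, sum[0..1]=6, sum[0..2]=-1, sum[0..3]=7, sum[0..4]=7 -> [4, 6, -1, 7, 7] (max |s|=7)
Stage 3 (DELAY): [0, 4, 6, -1, 7] = [0, 4, 6, -1, 7] -> [0, 4, 6, -1, 7] (max |s|=7)
Overall max amplitude: 8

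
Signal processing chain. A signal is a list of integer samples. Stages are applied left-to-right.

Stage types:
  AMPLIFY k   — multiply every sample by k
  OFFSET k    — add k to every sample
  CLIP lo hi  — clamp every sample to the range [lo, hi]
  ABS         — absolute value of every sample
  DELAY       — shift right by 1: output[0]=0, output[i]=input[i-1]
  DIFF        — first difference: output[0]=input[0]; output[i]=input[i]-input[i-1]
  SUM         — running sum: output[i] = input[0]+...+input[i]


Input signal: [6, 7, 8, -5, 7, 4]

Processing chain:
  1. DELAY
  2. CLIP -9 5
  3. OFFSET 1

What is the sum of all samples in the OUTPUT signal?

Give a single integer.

Input: [6, 7, 8, -5, 7, 4]
Stage 1 (DELAY): [0, 6, 7, 8, -5, 7] = [0, 6, 7, 8, -5, 7] -> [0, 6, 7, 8, -5, 7]
Stage 2 (CLIP -9 5): clip(0,-9,5)=0, clip(6,-9,5)=5, clip(7,-9,5)=5, clip(8,-9,5)=5, clip(-5,-9,5)=-5, clip(7,-9,5)=5 -> [0, 5, 5, 5, -5, 5]
Stage 3 (OFFSET 1): 0+1=1, 5+1=6, 5+1=6, 5+1=6, -5+1=-4, 5+1=6 -> [1, 6, 6, 6, -4, 6]
Output sum: 21

Answer: 21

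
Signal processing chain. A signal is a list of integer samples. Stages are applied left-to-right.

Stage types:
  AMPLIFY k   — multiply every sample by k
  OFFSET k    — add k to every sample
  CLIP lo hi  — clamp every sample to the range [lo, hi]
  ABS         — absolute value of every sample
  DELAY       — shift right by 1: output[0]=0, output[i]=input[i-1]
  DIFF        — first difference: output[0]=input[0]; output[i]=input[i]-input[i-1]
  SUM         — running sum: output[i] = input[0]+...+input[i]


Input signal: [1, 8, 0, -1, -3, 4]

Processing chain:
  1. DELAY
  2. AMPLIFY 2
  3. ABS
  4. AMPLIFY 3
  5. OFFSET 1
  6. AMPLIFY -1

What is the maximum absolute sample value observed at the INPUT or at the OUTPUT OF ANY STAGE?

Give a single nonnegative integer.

Answer: 49

Derivation:
Input: [1, 8, 0, -1, -3, 4] (max |s|=8)
Stage 1 (DELAY): [0, 1, 8, 0, -1, -3] = [0, 1, 8, 0, -1, -3] -> [0, 1, 8, 0, -1, -3] (max |s|=8)
Stage 2 (AMPLIFY 2): 0*2=0, 1*2=2, 8*2=16, 0*2=0, -1*2=-2, -3*2=-6 -> [0, 2, 16, 0, -2, -6] (max |s|=16)
Stage 3 (ABS): |0|=0, |2|=2, |16|=16, |0|=0, |-2|=2, |-6|=6 -> [0, 2, 16, 0, 2, 6] (max |s|=16)
Stage 4 (AMPLIFY 3): 0*3=0, 2*3=6, 16*3=48, 0*3=0, 2*3=6, 6*3=18 -> [0, 6, 48, 0, 6, 18] (max |s|=48)
Stage 5 (OFFSET 1): 0+1=1, 6+1=7, 48+1=49, 0+1=1, 6+1=7, 18+1=19 -> [1, 7, 49, 1, 7, 19] (max |s|=49)
Stage 6 (AMPLIFY -1): 1*-1=-1, 7*-1=-7, 49*-1=-49, 1*-1=-1, 7*-1=-7, 19*-1=-19 -> [-1, -7, -49, -1, -7, -19] (max |s|=49)
Overall max amplitude: 49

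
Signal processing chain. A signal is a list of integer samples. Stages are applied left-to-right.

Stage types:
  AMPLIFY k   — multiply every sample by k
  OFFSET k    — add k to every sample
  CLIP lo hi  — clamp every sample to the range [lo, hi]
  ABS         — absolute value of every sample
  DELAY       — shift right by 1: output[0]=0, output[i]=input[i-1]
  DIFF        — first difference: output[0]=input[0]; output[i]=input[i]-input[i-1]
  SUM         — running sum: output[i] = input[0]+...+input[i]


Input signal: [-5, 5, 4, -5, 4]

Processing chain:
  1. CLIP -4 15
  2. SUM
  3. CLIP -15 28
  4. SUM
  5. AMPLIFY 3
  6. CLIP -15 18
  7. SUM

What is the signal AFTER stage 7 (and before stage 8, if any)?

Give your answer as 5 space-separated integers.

Answer: -12 -21 -15 -6 12

Derivation:
Input: [-5, 5, 4, -5, 4]
Stage 1 (CLIP -4 15): clip(-5,-4,15)=-4, clip(5,-4,15)=5, clip(4,-4,15)=4, clip(-5,-4,15)=-4, clip(4,-4,15)=4 -> [-4, 5, 4, -4, 4]
Stage 2 (SUM): sum[0..0]=-4, sum[0..1]=1, sum[0..2]=5, sum[0..3]=1, sum[0..4]=5 -> [-4, 1, 5, 1, 5]
Stage 3 (CLIP -15 28): clip(-4,-15,28)=-4, clip(1,-15,28)=1, clip(5,-15,28)=5, clip(1,-15,28)=1, clip(5,-15,28)=5 -> [-4, 1, 5, 1, 5]
Stage 4 (SUM): sum[0..0]=-4, sum[0..1]=-3, sum[0..2]=2, sum[0..3]=3, sum[0..4]=8 -> [-4, -3, 2, 3, 8]
Stage 5 (AMPLIFY 3): -4*3=-12, -3*3=-9, 2*3=6, 3*3=9, 8*3=24 -> [-12, -9, 6, 9, 24]
Stage 6 (CLIP -15 18): clip(-12,-15,18)=-12, clip(-9,-15,18)=-9, clip(6,-15,18)=6, clip(9,-15,18)=9, clip(24,-15,18)=18 -> [-12, -9, 6, 9, 18]
Stage 7 (SUM): sum[0..0]=-12, sum[0..1]=-21, sum[0..2]=-15, sum[0..3]=-6, sum[0..4]=12 -> [-12, -21, -15, -6, 12]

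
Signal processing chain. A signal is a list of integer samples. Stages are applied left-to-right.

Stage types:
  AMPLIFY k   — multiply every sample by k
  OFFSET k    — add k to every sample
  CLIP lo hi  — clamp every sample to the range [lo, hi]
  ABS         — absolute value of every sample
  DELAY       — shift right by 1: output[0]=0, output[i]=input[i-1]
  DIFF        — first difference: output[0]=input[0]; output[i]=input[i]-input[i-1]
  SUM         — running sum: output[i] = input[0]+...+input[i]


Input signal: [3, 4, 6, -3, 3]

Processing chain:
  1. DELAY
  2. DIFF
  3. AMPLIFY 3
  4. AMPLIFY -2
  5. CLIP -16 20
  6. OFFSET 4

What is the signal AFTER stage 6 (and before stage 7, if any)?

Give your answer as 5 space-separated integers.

Input: [3, 4, 6, -3, 3]
Stage 1 (DELAY): [0, 3, 4, 6, -3] = [0, 3, 4, 6, -3] -> [0, 3, 4, 6, -3]
Stage 2 (DIFF): s[0]=0, 3-0=3, 4-3=1, 6-4=2, -3-6=-9 -> [0, 3, 1, 2, -9]
Stage 3 (AMPLIFY 3): 0*3=0, 3*3=9, 1*3=3, 2*3=6, -9*3=-27 -> [0, 9, 3, 6, -27]
Stage 4 (AMPLIFY -2): 0*-2=0, 9*-2=-18, 3*-2=-6, 6*-2=-12, -27*-2=54 -> [0, -18, -6, -12, 54]
Stage 5 (CLIP -16 20): clip(0,-16,20)=0, clip(-18,-16,20)=-16, clip(-6,-16,20)=-6, clip(-12,-16,20)=-12, clip(54,-16,20)=20 -> [0, -16, -6, -12, 20]
Stage 6 (OFFSET 4): 0+4=4, -16+4=-12, -6+4=-2, -12+4=-8, 20+4=24 -> [4, -12, -2, -8, 24]

Answer: 4 -12 -2 -8 24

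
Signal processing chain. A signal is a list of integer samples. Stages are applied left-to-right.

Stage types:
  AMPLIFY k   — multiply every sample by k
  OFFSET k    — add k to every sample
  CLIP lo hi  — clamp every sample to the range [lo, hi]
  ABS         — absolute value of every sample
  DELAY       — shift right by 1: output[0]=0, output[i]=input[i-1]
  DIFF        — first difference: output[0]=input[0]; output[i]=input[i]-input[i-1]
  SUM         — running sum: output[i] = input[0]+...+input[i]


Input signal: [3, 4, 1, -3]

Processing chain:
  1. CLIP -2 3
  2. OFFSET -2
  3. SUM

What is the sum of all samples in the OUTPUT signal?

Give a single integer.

Answer: 1

Derivation:
Input: [3, 4, 1, -3]
Stage 1 (CLIP -2 3): clip(3,-2,3)=3, clip(4,-2,3)=3, clip(1,-2,3)=1, clip(-3,-2,3)=-2 -> [3, 3, 1, -2]
Stage 2 (OFFSET -2): 3+-2=1, 3+-2=1, 1+-2=-1, -2+-2=-4 -> [1, 1, -1, -4]
Stage 3 (SUM): sum[0..0]=1, sum[0..1]=2, sum[0..2]=1, sum[0..3]=-3 -> [1, 2, 1, -3]
Output sum: 1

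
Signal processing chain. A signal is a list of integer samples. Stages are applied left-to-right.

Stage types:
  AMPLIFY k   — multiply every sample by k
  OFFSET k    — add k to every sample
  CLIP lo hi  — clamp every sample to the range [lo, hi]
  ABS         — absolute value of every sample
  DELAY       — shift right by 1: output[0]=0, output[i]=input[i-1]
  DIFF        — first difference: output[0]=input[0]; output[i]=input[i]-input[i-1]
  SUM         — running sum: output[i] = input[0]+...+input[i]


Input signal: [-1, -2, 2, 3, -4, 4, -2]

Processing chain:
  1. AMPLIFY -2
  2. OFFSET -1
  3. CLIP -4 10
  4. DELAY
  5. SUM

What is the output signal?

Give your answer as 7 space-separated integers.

Input: [-1, -2, 2, 3, -4, 4, -2]
Stage 1 (AMPLIFY -2): -1*-2=2, -2*-2=4, 2*-2=-4, 3*-2=-6, -4*-2=8, 4*-2=-8, -2*-2=4 -> [2, 4, -4, -6, 8, -8, 4]
Stage 2 (OFFSET -1): 2+-1=1, 4+-1=3, -4+-1=-5, -6+-1=-7, 8+-1=7, -8+-1=-9, 4+-1=3 -> [1, 3, -5, -7, 7, -9, 3]
Stage 3 (CLIP -4 10): clip(1,-4,10)=1, clip(3,-4,10)=3, clip(-5,-4,10)=-4, clip(-7,-4,10)=-4, clip(7,-4,10)=7, clip(-9,-4,10)=-4, clip(3,-4,10)=3 -> [1, 3, -4, -4, 7, -4, 3]
Stage 4 (DELAY): [0, 1, 3, -4, -4, 7, -4] = [0, 1, 3, -4, -4, 7, -4] -> [0, 1, 3, -4, -4, 7, -4]
Stage 5 (SUM): sum[0..0]=0, sum[0..1]=1, sum[0..2]=4, sum[0..3]=0, sum[0..4]=-4, sum[0..5]=3, sum[0..6]=-1 -> [0, 1, 4, 0, -4, 3, -1]

Answer: 0 1 4 0 -4 3 -1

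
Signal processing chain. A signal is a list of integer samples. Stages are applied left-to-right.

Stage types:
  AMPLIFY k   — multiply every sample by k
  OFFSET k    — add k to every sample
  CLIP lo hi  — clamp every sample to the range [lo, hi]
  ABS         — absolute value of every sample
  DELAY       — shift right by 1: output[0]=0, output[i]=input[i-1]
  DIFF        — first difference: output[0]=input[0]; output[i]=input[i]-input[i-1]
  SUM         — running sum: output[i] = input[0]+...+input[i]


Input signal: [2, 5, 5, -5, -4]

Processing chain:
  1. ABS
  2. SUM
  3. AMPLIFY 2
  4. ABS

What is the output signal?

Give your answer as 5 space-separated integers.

Input: [2, 5, 5, -5, -4]
Stage 1 (ABS): |2|=2, |5|=5, |5|=5, |-5|=5, |-4|=4 -> [2, 5, 5, 5, 4]
Stage 2 (SUM): sum[0..0]=2, sum[0..1]=7, sum[0..2]=12, sum[0..3]=17, sum[0..4]=21 -> [2, 7, 12, 17, 21]
Stage 3 (AMPLIFY 2): 2*2=4, 7*2=14, 12*2=24, 17*2=34, 21*2=42 -> [4, 14, 24, 34, 42]
Stage 4 (ABS): |4|=4, |14|=14, |24|=24, |34|=34, |42|=42 -> [4, 14, 24, 34, 42]

Answer: 4 14 24 34 42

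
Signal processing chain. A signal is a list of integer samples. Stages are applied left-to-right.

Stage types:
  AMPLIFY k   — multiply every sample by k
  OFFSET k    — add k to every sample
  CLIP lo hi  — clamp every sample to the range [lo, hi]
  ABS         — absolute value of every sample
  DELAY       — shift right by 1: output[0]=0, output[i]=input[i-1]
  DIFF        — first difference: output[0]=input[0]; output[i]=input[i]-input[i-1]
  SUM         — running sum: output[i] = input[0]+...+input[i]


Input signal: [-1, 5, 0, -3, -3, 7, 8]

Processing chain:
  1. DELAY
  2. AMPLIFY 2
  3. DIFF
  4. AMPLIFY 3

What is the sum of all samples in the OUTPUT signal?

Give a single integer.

Input: [-1, 5, 0, -3, -3, 7, 8]
Stage 1 (DELAY): [0, -1, 5, 0, -3, -3, 7] = [0, -1, 5, 0, -3, -3, 7] -> [0, -1, 5, 0, -3, -3, 7]
Stage 2 (AMPLIFY 2): 0*2=0, -1*2=-2, 5*2=10, 0*2=0, -3*2=-6, -3*2=-6, 7*2=14 -> [0, -2, 10, 0, -6, -6, 14]
Stage 3 (DIFF): s[0]=0, -2-0=-2, 10--2=12, 0-10=-10, -6-0=-6, -6--6=0, 14--6=20 -> [0, -2, 12, -10, -6, 0, 20]
Stage 4 (AMPLIFY 3): 0*3=0, -2*3=-6, 12*3=36, -10*3=-30, -6*3=-18, 0*3=0, 20*3=60 -> [0, -6, 36, -30, -18, 0, 60]
Output sum: 42

Answer: 42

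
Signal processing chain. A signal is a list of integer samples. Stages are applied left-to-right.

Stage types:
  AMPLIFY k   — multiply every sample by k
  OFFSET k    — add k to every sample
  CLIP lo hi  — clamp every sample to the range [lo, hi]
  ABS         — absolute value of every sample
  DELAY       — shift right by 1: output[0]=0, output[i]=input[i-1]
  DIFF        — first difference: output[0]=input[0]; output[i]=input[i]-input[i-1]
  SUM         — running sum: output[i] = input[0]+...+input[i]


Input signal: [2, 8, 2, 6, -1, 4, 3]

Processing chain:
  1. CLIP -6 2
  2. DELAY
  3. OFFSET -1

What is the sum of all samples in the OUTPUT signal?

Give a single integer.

Answer: 2

Derivation:
Input: [2, 8, 2, 6, -1, 4, 3]
Stage 1 (CLIP -6 2): clip(2,-6,2)=2, clip(8,-6,2)=2, clip(2,-6,2)=2, clip(6,-6,2)=2, clip(-1,-6,2)=-1, clip(4,-6,2)=2, clip(3,-6,2)=2 -> [2, 2, 2, 2, -1, 2, 2]
Stage 2 (DELAY): [0, 2, 2, 2, 2, -1, 2] = [0, 2, 2, 2, 2, -1, 2] -> [0, 2, 2, 2, 2, -1, 2]
Stage 3 (OFFSET -1): 0+-1=-1, 2+-1=1, 2+-1=1, 2+-1=1, 2+-1=1, -1+-1=-2, 2+-1=1 -> [-1, 1, 1, 1, 1, -2, 1]
Output sum: 2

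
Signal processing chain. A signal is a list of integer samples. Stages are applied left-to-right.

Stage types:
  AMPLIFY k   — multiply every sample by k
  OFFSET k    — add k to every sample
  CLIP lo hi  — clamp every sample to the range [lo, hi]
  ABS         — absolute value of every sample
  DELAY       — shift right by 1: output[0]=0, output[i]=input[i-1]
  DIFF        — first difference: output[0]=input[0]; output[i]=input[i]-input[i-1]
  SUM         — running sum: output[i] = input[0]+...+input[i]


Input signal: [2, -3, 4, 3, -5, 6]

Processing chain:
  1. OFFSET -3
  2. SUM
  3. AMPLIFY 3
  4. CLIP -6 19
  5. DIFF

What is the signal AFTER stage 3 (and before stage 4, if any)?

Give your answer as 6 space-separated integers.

Input: [2, -3, 4, 3, -5, 6]
Stage 1 (OFFSET -3): 2+-3=-1, -3+-3=-6, 4+-3=1, 3+-3=0, -5+-3=-8, 6+-3=3 -> [-1, -6, 1, 0, -8, 3]
Stage 2 (SUM): sum[0..0]=-1, sum[0..1]=-7, sum[0..2]=-6, sum[0..3]=-6, sum[0..4]=-14, sum[0..5]=-11 -> [-1, -7, -6, -6, -14, -11]
Stage 3 (AMPLIFY 3): -1*3=-3, -7*3=-21, -6*3=-18, -6*3=-18, -14*3=-42, -11*3=-33 -> [-3, -21, -18, -18, -42, -33]

Answer: -3 -21 -18 -18 -42 -33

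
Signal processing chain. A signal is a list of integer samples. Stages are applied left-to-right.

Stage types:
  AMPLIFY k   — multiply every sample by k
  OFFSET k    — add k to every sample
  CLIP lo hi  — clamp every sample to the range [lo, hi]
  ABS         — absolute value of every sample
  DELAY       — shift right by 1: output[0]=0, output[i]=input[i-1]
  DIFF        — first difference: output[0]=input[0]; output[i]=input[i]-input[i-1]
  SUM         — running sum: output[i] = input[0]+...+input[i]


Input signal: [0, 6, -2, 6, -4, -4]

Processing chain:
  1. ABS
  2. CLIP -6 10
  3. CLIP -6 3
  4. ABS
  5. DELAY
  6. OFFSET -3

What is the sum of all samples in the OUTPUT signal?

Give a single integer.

Input: [0, 6, -2, 6, -4, -4]
Stage 1 (ABS): |0|=0, |6|=6, |-2|=2, |6|=6, |-4|=4, |-4|=4 -> [0, 6, 2, 6, 4, 4]
Stage 2 (CLIP -6 10): clip(0,-6,10)=0, clip(6,-6,10)=6, clip(2,-6,10)=2, clip(6,-6,10)=6, clip(4,-6,10)=4, clip(4,-6,10)=4 -> [0, 6, 2, 6, 4, 4]
Stage 3 (CLIP -6 3): clip(0,-6,3)=0, clip(6,-6,3)=3, clip(2,-6,3)=2, clip(6,-6,3)=3, clip(4,-6,3)=3, clip(4,-6,3)=3 -> [0, 3, 2, 3, 3, 3]
Stage 4 (ABS): |0|=0, |3|=3, |2|=2, |3|=3, |3|=3, |3|=3 -> [0, 3, 2, 3, 3, 3]
Stage 5 (DELAY): [0, 0, 3, 2, 3, 3] = [0, 0, 3, 2, 3, 3] -> [0, 0, 3, 2, 3, 3]
Stage 6 (OFFSET -3): 0+-3=-3, 0+-3=-3, 3+-3=0, 2+-3=-1, 3+-3=0, 3+-3=0 -> [-3, -3, 0, -1, 0, 0]
Output sum: -7

Answer: -7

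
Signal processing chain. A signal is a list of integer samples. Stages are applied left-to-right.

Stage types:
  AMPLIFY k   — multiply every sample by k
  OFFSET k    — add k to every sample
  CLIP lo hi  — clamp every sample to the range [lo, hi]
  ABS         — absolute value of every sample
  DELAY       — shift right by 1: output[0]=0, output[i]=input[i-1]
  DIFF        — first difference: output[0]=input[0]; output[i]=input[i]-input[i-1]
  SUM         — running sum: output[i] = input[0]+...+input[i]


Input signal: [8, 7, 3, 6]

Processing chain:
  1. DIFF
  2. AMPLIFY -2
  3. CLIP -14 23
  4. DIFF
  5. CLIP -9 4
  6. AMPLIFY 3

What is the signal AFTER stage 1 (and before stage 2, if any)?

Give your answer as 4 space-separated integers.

Answer: 8 -1 -4 3

Derivation:
Input: [8, 7, 3, 6]
Stage 1 (DIFF): s[0]=8, 7-8=-1, 3-7=-4, 6-3=3 -> [8, -1, -4, 3]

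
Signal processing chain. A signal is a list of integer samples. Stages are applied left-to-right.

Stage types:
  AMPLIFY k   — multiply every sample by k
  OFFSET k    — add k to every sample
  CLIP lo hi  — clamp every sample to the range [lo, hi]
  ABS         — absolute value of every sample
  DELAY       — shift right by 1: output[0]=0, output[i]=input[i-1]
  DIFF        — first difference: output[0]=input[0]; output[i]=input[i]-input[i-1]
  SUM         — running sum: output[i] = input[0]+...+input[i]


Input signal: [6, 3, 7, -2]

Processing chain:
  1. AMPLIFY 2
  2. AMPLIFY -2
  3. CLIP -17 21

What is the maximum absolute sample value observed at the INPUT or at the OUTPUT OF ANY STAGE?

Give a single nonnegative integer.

Answer: 28

Derivation:
Input: [6, 3, 7, -2] (max |s|=7)
Stage 1 (AMPLIFY 2): 6*2=12, 3*2=6, 7*2=14, -2*2=-4 -> [12, 6, 14, -4] (max |s|=14)
Stage 2 (AMPLIFY -2): 12*-2=-24, 6*-2=-12, 14*-2=-28, -4*-2=8 -> [-24, -12, -28, 8] (max |s|=28)
Stage 3 (CLIP -17 21): clip(-24,-17,21)=-17, clip(-12,-17,21)=-12, clip(-28,-17,21)=-17, clip(8,-17,21)=8 -> [-17, -12, -17, 8] (max |s|=17)
Overall max amplitude: 28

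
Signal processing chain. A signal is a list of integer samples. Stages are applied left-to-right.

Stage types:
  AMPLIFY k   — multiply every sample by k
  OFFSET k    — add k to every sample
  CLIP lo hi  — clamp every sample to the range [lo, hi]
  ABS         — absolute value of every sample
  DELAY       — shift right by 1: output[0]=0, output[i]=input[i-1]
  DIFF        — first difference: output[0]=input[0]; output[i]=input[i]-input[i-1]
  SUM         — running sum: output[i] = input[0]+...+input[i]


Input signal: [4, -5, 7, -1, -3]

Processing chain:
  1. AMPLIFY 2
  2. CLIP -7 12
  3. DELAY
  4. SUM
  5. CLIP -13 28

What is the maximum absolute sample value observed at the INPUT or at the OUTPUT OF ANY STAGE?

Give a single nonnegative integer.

Input: [4, -5, 7, -1, -3] (max |s|=7)
Stage 1 (AMPLIFY 2): 4*2=8, -5*2=-10, 7*2=14, -1*2=-2, -3*2=-6 -> [8, -10, 14, -2, -6] (max |s|=14)
Stage 2 (CLIP -7 12): clip(8,-7,12)=8, clip(-10,-7,12)=-7, clip(14,-7,12)=12, clip(-2,-7,12)=-2, clip(-6,-7,12)=-6 -> [8, -7, 12, -2, -6] (max |s|=12)
Stage 3 (DELAY): [0, 8, -7, 12, -2] = [0, 8, -7, 12, -2] -> [0, 8, -7, 12, -2] (max |s|=12)
Stage 4 (SUM): sum[0..0]=0, sum[0..1]=8, sum[0..2]=1, sum[0..3]=13, sum[0..4]=11 -> [0, 8, 1, 13, 11] (max |s|=13)
Stage 5 (CLIP -13 28): clip(0,-13,28)=0, clip(8,-13,28)=8, clip(1,-13,28)=1, clip(13,-13,28)=13, clip(11,-13,28)=11 -> [0, 8, 1, 13, 11] (max |s|=13)
Overall max amplitude: 14

Answer: 14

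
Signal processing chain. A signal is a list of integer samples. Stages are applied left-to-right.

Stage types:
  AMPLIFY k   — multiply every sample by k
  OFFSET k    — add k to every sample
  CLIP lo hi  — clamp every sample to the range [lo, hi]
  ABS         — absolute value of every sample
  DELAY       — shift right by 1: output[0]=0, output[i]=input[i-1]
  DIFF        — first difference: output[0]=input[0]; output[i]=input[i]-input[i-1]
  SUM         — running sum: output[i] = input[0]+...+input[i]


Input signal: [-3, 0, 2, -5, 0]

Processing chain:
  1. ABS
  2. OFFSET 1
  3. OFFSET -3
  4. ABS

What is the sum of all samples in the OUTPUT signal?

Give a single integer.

Input: [-3, 0, 2, -5, 0]
Stage 1 (ABS): |-3|=3, |0|=0, |2|=2, |-5|=5, |0|=0 -> [3, 0, 2, 5, 0]
Stage 2 (OFFSET 1): 3+1=4, 0+1=1, 2+1=3, 5+1=6, 0+1=1 -> [4, 1, 3, 6, 1]
Stage 3 (OFFSET -3): 4+-3=1, 1+-3=-2, 3+-3=0, 6+-3=3, 1+-3=-2 -> [1, -2, 0, 3, -2]
Stage 4 (ABS): |1|=1, |-2|=2, |0|=0, |3|=3, |-2|=2 -> [1, 2, 0, 3, 2]
Output sum: 8

Answer: 8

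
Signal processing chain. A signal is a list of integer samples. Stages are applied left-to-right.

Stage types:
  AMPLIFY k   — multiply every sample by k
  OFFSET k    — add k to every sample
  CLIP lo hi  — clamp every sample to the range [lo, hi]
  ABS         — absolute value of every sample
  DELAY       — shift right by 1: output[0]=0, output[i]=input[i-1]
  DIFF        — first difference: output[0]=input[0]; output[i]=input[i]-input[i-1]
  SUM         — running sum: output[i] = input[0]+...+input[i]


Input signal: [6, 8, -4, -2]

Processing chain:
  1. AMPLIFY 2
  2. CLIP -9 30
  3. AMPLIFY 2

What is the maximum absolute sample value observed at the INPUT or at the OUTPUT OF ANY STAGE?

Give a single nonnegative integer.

Answer: 32

Derivation:
Input: [6, 8, -4, -2] (max |s|=8)
Stage 1 (AMPLIFY 2): 6*2=12, 8*2=16, -4*2=-8, -2*2=-4 -> [12, 16, -8, -4] (max |s|=16)
Stage 2 (CLIP -9 30): clip(12,-9,30)=12, clip(16,-9,30)=16, clip(-8,-9,30)=-8, clip(-4,-9,30)=-4 -> [12, 16, -8, -4] (max |s|=16)
Stage 3 (AMPLIFY 2): 12*2=24, 16*2=32, -8*2=-16, -4*2=-8 -> [24, 32, -16, -8] (max |s|=32)
Overall max amplitude: 32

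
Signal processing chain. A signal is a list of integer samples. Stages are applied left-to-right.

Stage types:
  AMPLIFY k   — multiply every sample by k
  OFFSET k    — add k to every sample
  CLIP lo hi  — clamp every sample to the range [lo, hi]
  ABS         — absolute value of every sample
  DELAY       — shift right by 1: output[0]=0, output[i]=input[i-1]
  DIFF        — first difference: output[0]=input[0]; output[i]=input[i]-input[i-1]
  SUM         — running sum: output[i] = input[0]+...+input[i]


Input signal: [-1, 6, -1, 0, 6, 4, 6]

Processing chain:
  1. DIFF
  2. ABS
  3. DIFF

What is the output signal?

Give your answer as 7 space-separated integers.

Answer: 1 6 0 -6 5 -4 0

Derivation:
Input: [-1, 6, -1, 0, 6, 4, 6]
Stage 1 (DIFF): s[0]=-1, 6--1=7, -1-6=-7, 0--1=1, 6-0=6, 4-6=-2, 6-4=2 -> [-1, 7, -7, 1, 6, -2, 2]
Stage 2 (ABS): |-1|=1, |7|=7, |-7|=7, |1|=1, |6|=6, |-2|=2, |2|=2 -> [1, 7, 7, 1, 6, 2, 2]
Stage 3 (DIFF): s[0]=1, 7-1=6, 7-7=0, 1-7=-6, 6-1=5, 2-6=-4, 2-2=0 -> [1, 6, 0, -6, 5, -4, 0]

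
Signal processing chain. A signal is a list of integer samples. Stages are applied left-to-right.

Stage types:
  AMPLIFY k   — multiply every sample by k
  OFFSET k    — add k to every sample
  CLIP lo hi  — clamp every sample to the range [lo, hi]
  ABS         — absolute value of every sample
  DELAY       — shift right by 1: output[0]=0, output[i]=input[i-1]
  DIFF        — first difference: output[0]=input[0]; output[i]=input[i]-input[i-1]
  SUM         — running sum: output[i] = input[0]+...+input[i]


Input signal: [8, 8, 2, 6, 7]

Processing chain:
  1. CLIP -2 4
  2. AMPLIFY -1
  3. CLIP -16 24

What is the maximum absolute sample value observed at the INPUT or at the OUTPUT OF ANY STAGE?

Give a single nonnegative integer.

Answer: 8

Derivation:
Input: [8, 8, 2, 6, 7] (max |s|=8)
Stage 1 (CLIP -2 4): clip(8,-2,4)=4, clip(8,-2,4)=4, clip(2,-2,4)=2, clip(6,-2,4)=4, clip(7,-2,4)=4 -> [4, 4, 2, 4, 4] (max |s|=4)
Stage 2 (AMPLIFY -1): 4*-1=-4, 4*-1=-4, 2*-1=-2, 4*-1=-4, 4*-1=-4 -> [-4, -4, -2, -4, -4] (max |s|=4)
Stage 3 (CLIP -16 24): clip(-4,-16,24)=-4, clip(-4,-16,24)=-4, clip(-2,-16,24)=-2, clip(-4,-16,24)=-4, clip(-4,-16,24)=-4 -> [-4, -4, -2, -4, -4] (max |s|=4)
Overall max amplitude: 8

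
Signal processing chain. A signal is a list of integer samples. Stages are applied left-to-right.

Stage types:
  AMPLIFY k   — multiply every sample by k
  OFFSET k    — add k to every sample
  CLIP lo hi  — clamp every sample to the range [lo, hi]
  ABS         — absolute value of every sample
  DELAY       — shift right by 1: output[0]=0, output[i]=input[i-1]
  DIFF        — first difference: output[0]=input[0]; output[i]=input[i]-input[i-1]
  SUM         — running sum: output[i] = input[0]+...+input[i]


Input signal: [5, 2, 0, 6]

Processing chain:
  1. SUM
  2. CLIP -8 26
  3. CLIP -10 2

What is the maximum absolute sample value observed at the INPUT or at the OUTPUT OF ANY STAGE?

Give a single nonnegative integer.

Answer: 13

Derivation:
Input: [5, 2, 0, 6] (max |s|=6)
Stage 1 (SUM): sum[0..0]=5, sum[0..1]=7, sum[0..2]=7, sum[0..3]=13 -> [5, 7, 7, 13] (max |s|=13)
Stage 2 (CLIP -8 26): clip(5,-8,26)=5, clip(7,-8,26)=7, clip(7,-8,26)=7, clip(13,-8,26)=13 -> [5, 7, 7, 13] (max |s|=13)
Stage 3 (CLIP -10 2): clip(5,-10,2)=2, clip(7,-10,2)=2, clip(7,-10,2)=2, clip(13,-10,2)=2 -> [2, 2, 2, 2] (max |s|=2)
Overall max amplitude: 13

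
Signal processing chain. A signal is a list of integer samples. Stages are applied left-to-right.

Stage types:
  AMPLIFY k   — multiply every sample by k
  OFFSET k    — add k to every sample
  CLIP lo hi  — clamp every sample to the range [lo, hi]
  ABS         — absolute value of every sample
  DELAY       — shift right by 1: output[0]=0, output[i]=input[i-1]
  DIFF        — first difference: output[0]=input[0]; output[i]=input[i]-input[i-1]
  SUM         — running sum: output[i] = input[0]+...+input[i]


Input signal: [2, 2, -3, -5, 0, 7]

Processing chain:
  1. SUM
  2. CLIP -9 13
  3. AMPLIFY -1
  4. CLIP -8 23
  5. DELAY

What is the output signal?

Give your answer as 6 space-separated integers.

Answer: 0 -2 -4 -1 4 4

Derivation:
Input: [2, 2, -3, -5, 0, 7]
Stage 1 (SUM): sum[0..0]=2, sum[0..1]=4, sum[0..2]=1, sum[0..3]=-4, sum[0..4]=-4, sum[0..5]=3 -> [2, 4, 1, -4, -4, 3]
Stage 2 (CLIP -9 13): clip(2,-9,13)=2, clip(4,-9,13)=4, clip(1,-9,13)=1, clip(-4,-9,13)=-4, clip(-4,-9,13)=-4, clip(3,-9,13)=3 -> [2, 4, 1, -4, -4, 3]
Stage 3 (AMPLIFY -1): 2*-1=-2, 4*-1=-4, 1*-1=-1, -4*-1=4, -4*-1=4, 3*-1=-3 -> [-2, -4, -1, 4, 4, -3]
Stage 4 (CLIP -8 23): clip(-2,-8,23)=-2, clip(-4,-8,23)=-4, clip(-1,-8,23)=-1, clip(4,-8,23)=4, clip(4,-8,23)=4, clip(-3,-8,23)=-3 -> [-2, -4, -1, 4, 4, -3]
Stage 5 (DELAY): [0, -2, -4, -1, 4, 4] = [0, -2, -4, -1, 4, 4] -> [0, -2, -4, -1, 4, 4]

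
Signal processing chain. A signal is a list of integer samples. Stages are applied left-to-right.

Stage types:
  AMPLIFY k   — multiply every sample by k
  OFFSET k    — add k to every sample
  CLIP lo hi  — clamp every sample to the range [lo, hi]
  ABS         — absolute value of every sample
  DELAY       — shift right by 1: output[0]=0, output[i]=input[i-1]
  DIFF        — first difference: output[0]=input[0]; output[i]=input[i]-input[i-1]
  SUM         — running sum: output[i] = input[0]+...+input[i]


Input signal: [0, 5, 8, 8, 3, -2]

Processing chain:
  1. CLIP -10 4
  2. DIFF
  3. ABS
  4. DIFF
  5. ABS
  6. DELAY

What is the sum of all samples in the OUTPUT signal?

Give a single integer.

Answer: 9

Derivation:
Input: [0, 5, 8, 8, 3, -2]
Stage 1 (CLIP -10 4): clip(0,-10,4)=0, clip(5,-10,4)=4, clip(8,-10,4)=4, clip(8,-10,4)=4, clip(3,-10,4)=3, clip(-2,-10,4)=-2 -> [0, 4, 4, 4, 3, -2]
Stage 2 (DIFF): s[0]=0, 4-0=4, 4-4=0, 4-4=0, 3-4=-1, -2-3=-5 -> [0, 4, 0, 0, -1, -5]
Stage 3 (ABS): |0|=0, |4|=4, |0|=0, |0|=0, |-1|=1, |-5|=5 -> [0, 4, 0, 0, 1, 5]
Stage 4 (DIFF): s[0]=0, 4-0=4, 0-4=-4, 0-0=0, 1-0=1, 5-1=4 -> [0, 4, -4, 0, 1, 4]
Stage 5 (ABS): |0|=0, |4|=4, |-4|=4, |0|=0, |1|=1, |4|=4 -> [0, 4, 4, 0, 1, 4]
Stage 6 (DELAY): [0, 0, 4, 4, 0, 1] = [0, 0, 4, 4, 0, 1] -> [0, 0, 4, 4, 0, 1]
Output sum: 9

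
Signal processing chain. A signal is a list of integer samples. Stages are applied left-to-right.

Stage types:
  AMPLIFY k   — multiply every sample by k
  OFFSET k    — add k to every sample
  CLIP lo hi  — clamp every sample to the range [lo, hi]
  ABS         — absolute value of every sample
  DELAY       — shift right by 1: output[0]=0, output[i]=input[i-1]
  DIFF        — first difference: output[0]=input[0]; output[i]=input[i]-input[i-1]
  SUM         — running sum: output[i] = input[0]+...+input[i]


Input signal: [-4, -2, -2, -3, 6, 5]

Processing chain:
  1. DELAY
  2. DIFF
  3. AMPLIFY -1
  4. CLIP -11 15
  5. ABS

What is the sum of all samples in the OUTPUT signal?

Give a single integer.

Input: [-4, -2, -2, -3, 6, 5]
Stage 1 (DELAY): [0, -4, -2, -2, -3, 6] = [0, -4, -2, -2, -3, 6] -> [0, -4, -2, -2, -3, 6]
Stage 2 (DIFF): s[0]=0, -4-0=-4, -2--4=2, -2--2=0, -3--2=-1, 6--3=9 -> [0, -4, 2, 0, -1, 9]
Stage 3 (AMPLIFY -1): 0*-1=0, -4*-1=4, 2*-1=-2, 0*-1=0, -1*-1=1, 9*-1=-9 -> [0, 4, -2, 0, 1, -9]
Stage 4 (CLIP -11 15): clip(0,-11,15)=0, clip(4,-11,15)=4, clip(-2,-11,15)=-2, clip(0,-11,15)=0, clip(1,-11,15)=1, clip(-9,-11,15)=-9 -> [0, 4, -2, 0, 1, -9]
Stage 5 (ABS): |0|=0, |4|=4, |-2|=2, |0|=0, |1|=1, |-9|=9 -> [0, 4, 2, 0, 1, 9]
Output sum: 16

Answer: 16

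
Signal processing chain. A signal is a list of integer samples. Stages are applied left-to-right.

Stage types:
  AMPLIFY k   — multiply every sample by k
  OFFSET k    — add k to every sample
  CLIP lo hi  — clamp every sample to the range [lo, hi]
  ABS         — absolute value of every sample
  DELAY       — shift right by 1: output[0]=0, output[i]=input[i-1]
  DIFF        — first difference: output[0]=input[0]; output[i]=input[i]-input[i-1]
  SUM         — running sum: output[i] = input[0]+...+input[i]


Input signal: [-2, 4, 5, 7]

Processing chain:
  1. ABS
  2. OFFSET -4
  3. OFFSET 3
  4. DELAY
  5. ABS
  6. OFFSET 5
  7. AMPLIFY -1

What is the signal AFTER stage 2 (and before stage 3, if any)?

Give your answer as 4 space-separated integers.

Answer: -2 0 1 3

Derivation:
Input: [-2, 4, 5, 7]
Stage 1 (ABS): |-2|=2, |4|=4, |5|=5, |7|=7 -> [2, 4, 5, 7]
Stage 2 (OFFSET -4): 2+-4=-2, 4+-4=0, 5+-4=1, 7+-4=3 -> [-2, 0, 1, 3]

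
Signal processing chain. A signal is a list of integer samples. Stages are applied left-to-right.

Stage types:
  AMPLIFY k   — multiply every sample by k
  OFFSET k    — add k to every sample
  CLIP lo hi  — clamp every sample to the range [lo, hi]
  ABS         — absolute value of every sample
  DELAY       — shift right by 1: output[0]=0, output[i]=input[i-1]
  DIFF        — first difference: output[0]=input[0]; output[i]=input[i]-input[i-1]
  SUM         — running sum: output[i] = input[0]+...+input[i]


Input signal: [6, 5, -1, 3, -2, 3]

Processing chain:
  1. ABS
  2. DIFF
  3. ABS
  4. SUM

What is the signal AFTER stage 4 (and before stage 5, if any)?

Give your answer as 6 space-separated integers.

Answer: 6 7 11 13 14 15

Derivation:
Input: [6, 5, -1, 3, -2, 3]
Stage 1 (ABS): |6|=6, |5|=5, |-1|=1, |3|=3, |-2|=2, |3|=3 -> [6, 5, 1, 3, 2, 3]
Stage 2 (DIFF): s[0]=6, 5-6=-1, 1-5=-4, 3-1=2, 2-3=-1, 3-2=1 -> [6, -1, -4, 2, -1, 1]
Stage 3 (ABS): |6|=6, |-1|=1, |-4|=4, |2|=2, |-1|=1, |1|=1 -> [6, 1, 4, 2, 1, 1]
Stage 4 (SUM): sum[0..0]=6, sum[0..1]=7, sum[0..2]=11, sum[0..3]=13, sum[0..4]=14, sum[0..5]=15 -> [6, 7, 11, 13, 14, 15]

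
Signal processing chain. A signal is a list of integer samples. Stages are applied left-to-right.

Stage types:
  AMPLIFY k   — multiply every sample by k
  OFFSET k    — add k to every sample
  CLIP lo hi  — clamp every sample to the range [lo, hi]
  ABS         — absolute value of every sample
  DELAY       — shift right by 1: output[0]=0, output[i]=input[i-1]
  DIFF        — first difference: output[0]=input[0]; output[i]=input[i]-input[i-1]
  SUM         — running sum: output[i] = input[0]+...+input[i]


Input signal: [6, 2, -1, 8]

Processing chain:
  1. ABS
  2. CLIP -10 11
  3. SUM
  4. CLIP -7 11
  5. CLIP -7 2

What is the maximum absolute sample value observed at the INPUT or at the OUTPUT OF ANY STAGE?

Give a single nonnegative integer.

Input: [6, 2, -1, 8] (max |s|=8)
Stage 1 (ABS): |6|=6, |2|=2, |-1|=1, |8|=8 -> [6, 2, 1, 8] (max |s|=8)
Stage 2 (CLIP -10 11): clip(6,-10,11)=6, clip(2,-10,11)=2, clip(1,-10,11)=1, clip(8,-10,11)=8 -> [6, 2, 1, 8] (max |s|=8)
Stage 3 (SUM): sum[0..0]=6, sum[0..1]=8, sum[0..2]=9, sum[0..3]=17 -> [6, 8, 9, 17] (max |s|=17)
Stage 4 (CLIP -7 11): clip(6,-7,11)=6, clip(8,-7,11)=8, clip(9,-7,11)=9, clip(17,-7,11)=11 -> [6, 8, 9, 11] (max |s|=11)
Stage 5 (CLIP -7 2): clip(6,-7,2)=2, clip(8,-7,2)=2, clip(9,-7,2)=2, clip(11,-7,2)=2 -> [2, 2, 2, 2] (max |s|=2)
Overall max amplitude: 17

Answer: 17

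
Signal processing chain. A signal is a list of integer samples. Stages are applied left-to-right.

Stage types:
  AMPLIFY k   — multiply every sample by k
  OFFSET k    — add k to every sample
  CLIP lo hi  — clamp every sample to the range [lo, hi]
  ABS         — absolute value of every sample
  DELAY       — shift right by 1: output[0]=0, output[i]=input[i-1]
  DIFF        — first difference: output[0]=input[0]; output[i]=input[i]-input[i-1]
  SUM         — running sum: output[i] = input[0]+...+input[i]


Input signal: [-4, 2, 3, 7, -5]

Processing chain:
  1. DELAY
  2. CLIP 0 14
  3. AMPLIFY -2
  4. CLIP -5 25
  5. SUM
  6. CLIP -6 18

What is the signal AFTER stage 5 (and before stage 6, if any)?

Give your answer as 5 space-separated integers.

Input: [-4, 2, 3, 7, -5]
Stage 1 (DELAY): [0, -4, 2, 3, 7] = [0, -4, 2, 3, 7] -> [0, -4, 2, 3, 7]
Stage 2 (CLIP 0 14): clip(0,0,14)=0, clip(-4,0,14)=0, clip(2,0,14)=2, clip(3,0,14)=3, clip(7,0,14)=7 -> [0, 0, 2, 3, 7]
Stage 3 (AMPLIFY -2): 0*-2=0, 0*-2=0, 2*-2=-4, 3*-2=-6, 7*-2=-14 -> [0, 0, -4, -6, -14]
Stage 4 (CLIP -5 25): clip(0,-5,25)=0, clip(0,-5,25)=0, clip(-4,-5,25)=-4, clip(-6,-5,25)=-5, clip(-14,-5,25)=-5 -> [0, 0, -4, -5, -5]
Stage 5 (SUM): sum[0..0]=0, sum[0..1]=0, sum[0..2]=-4, sum[0..3]=-9, sum[0..4]=-14 -> [0, 0, -4, -9, -14]

Answer: 0 0 -4 -9 -14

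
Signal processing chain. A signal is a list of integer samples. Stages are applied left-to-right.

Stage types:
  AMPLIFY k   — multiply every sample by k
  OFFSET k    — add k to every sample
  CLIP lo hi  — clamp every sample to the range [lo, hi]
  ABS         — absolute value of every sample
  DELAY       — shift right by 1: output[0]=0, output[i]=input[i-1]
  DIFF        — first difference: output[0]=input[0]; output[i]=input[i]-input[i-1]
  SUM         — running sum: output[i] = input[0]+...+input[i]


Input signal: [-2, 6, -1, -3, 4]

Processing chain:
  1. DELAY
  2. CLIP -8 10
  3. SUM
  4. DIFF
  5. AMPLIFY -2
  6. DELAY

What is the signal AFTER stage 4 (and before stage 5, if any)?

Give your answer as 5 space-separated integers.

Answer: 0 -2 6 -1 -3

Derivation:
Input: [-2, 6, -1, -3, 4]
Stage 1 (DELAY): [0, -2, 6, -1, -3] = [0, -2, 6, -1, -3] -> [0, -2, 6, -1, -3]
Stage 2 (CLIP -8 10): clip(0,-8,10)=0, clip(-2,-8,10)=-2, clip(6,-8,10)=6, clip(-1,-8,10)=-1, clip(-3,-8,10)=-3 -> [0, -2, 6, -1, -3]
Stage 3 (SUM): sum[0..0]=0, sum[0..1]=-2, sum[0..2]=4, sum[0..3]=3, sum[0..4]=0 -> [0, -2, 4, 3, 0]
Stage 4 (DIFF): s[0]=0, -2-0=-2, 4--2=6, 3-4=-1, 0-3=-3 -> [0, -2, 6, -1, -3]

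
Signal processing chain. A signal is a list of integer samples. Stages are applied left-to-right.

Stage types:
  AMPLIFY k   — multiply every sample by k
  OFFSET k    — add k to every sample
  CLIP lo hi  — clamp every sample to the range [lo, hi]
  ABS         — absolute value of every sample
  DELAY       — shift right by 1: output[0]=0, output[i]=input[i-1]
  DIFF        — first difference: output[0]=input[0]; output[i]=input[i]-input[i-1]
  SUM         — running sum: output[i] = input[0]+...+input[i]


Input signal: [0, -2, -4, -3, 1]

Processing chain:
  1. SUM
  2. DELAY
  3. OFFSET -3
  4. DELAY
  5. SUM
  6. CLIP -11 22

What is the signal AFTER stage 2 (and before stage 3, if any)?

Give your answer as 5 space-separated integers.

Answer: 0 0 -2 -6 -9

Derivation:
Input: [0, -2, -4, -3, 1]
Stage 1 (SUM): sum[0..0]=0, sum[0..1]=-2, sum[0..2]=-6, sum[0..3]=-9, sum[0..4]=-8 -> [0, -2, -6, -9, -8]
Stage 2 (DELAY): [0, 0, -2, -6, -9] = [0, 0, -2, -6, -9] -> [0, 0, -2, -6, -9]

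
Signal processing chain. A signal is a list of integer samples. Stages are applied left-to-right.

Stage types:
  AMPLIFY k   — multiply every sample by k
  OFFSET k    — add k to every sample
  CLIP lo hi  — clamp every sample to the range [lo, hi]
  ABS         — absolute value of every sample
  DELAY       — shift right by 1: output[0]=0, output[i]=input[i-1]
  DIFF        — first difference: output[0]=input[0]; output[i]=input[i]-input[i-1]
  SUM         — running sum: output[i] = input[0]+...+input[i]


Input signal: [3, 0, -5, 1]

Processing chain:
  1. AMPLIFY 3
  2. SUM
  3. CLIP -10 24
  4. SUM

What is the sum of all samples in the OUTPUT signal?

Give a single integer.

Input: [3, 0, -5, 1]
Stage 1 (AMPLIFY 3): 3*3=9, 0*3=0, -5*3=-15, 1*3=3 -> [9, 0, -15, 3]
Stage 2 (SUM): sum[0..0]=9, sum[0..1]=9, sum[0..2]=-6, sum[0..3]=-3 -> [9, 9, -6, -3]
Stage 3 (CLIP -10 24): clip(9,-10,24)=9, clip(9,-10,24)=9, clip(-6,-10,24)=-6, clip(-3,-10,24)=-3 -> [9, 9, -6, -3]
Stage 4 (SUM): sum[0..0]=9, sum[0..1]=18, sum[0..2]=12, sum[0..3]=9 -> [9, 18, 12, 9]
Output sum: 48

Answer: 48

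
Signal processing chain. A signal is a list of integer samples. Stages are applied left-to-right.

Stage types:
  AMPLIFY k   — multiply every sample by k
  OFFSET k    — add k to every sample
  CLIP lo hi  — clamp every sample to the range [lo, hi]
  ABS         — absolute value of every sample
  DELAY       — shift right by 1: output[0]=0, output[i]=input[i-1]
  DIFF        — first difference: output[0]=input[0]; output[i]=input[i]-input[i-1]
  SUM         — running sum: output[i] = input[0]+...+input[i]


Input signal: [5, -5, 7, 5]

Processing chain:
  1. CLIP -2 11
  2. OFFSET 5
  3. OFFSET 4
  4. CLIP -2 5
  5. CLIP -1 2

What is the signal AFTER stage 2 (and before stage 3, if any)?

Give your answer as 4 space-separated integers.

Answer: 10 3 12 10

Derivation:
Input: [5, -5, 7, 5]
Stage 1 (CLIP -2 11): clip(5,-2,11)=5, clip(-5,-2,11)=-2, clip(7,-2,11)=7, clip(5,-2,11)=5 -> [5, -2, 7, 5]
Stage 2 (OFFSET 5): 5+5=10, -2+5=3, 7+5=12, 5+5=10 -> [10, 3, 12, 10]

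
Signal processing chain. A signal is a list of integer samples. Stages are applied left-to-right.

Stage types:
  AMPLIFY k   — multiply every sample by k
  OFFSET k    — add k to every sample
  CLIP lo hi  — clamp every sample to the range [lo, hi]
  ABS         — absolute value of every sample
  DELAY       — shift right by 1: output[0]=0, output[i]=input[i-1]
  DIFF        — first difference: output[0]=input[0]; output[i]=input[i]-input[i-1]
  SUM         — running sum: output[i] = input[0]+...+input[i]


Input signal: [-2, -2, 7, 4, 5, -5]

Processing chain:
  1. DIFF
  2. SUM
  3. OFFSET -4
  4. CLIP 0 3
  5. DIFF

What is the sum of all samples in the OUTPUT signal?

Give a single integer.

Input: [-2, -2, 7, 4, 5, -5]
Stage 1 (DIFF): s[0]=-2, -2--2=0, 7--2=9, 4-7=-3, 5-4=1, -5-5=-10 -> [-2, 0, 9, -3, 1, -10]
Stage 2 (SUM): sum[0..0]=-2, sum[0..1]=-2, sum[0..2]=7, sum[0..3]=4, sum[0..4]=5, sum[0..5]=-5 -> [-2, -2, 7, 4, 5, -5]
Stage 3 (OFFSET -4): -2+-4=-6, -2+-4=-6, 7+-4=3, 4+-4=0, 5+-4=1, -5+-4=-9 -> [-6, -6, 3, 0, 1, -9]
Stage 4 (CLIP 0 3): clip(-6,0,3)=0, clip(-6,0,3)=0, clip(3,0,3)=3, clip(0,0,3)=0, clip(1,0,3)=1, clip(-9,0,3)=0 -> [0, 0, 3, 0, 1, 0]
Stage 5 (DIFF): s[0]=0, 0-0=0, 3-0=3, 0-3=-3, 1-0=1, 0-1=-1 -> [0, 0, 3, -3, 1, -1]
Output sum: 0

Answer: 0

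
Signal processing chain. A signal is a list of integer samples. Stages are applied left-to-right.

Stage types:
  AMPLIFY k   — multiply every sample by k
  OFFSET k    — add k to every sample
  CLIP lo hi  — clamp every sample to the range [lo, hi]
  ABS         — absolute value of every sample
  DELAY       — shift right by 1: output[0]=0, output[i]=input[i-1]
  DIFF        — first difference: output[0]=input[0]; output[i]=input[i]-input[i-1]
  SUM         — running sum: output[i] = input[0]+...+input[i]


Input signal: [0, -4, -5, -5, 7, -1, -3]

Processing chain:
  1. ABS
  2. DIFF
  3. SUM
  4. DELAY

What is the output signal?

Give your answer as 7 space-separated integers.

Answer: 0 0 4 5 5 7 1

Derivation:
Input: [0, -4, -5, -5, 7, -1, -3]
Stage 1 (ABS): |0|=0, |-4|=4, |-5|=5, |-5|=5, |7|=7, |-1|=1, |-3|=3 -> [0, 4, 5, 5, 7, 1, 3]
Stage 2 (DIFF): s[0]=0, 4-0=4, 5-4=1, 5-5=0, 7-5=2, 1-7=-6, 3-1=2 -> [0, 4, 1, 0, 2, -6, 2]
Stage 3 (SUM): sum[0..0]=0, sum[0..1]=4, sum[0..2]=5, sum[0..3]=5, sum[0..4]=7, sum[0..5]=1, sum[0..6]=3 -> [0, 4, 5, 5, 7, 1, 3]
Stage 4 (DELAY): [0, 0, 4, 5, 5, 7, 1] = [0, 0, 4, 5, 5, 7, 1] -> [0, 0, 4, 5, 5, 7, 1]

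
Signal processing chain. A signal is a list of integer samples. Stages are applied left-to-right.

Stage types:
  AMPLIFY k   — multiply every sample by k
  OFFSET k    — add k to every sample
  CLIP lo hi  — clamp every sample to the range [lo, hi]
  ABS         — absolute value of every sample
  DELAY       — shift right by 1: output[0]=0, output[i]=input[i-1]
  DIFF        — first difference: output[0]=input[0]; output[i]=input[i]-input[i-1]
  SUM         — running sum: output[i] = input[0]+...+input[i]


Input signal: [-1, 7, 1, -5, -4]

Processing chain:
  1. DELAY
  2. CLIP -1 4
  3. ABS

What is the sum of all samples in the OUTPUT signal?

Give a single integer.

Input: [-1, 7, 1, -5, -4]
Stage 1 (DELAY): [0, -1, 7, 1, -5] = [0, -1, 7, 1, -5] -> [0, -1, 7, 1, -5]
Stage 2 (CLIP -1 4): clip(0,-1,4)=0, clip(-1,-1,4)=-1, clip(7,-1,4)=4, clip(1,-1,4)=1, clip(-5,-1,4)=-1 -> [0, -1, 4, 1, -1]
Stage 3 (ABS): |0|=0, |-1|=1, |4|=4, |1|=1, |-1|=1 -> [0, 1, 4, 1, 1]
Output sum: 7

Answer: 7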